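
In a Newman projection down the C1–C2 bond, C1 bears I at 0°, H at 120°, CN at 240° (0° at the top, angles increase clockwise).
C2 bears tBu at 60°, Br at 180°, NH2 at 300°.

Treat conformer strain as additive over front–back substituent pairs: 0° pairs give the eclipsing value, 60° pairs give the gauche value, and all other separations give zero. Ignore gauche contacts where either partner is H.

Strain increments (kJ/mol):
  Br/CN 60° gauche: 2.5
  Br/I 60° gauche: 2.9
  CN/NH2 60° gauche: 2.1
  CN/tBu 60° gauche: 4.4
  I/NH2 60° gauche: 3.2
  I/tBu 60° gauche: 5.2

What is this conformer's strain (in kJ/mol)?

13.0 kJ/mol

This conformer is staggered. I at 0° is gauche with tBu at 60° (5.2); I at 0° is gauche with NH2 at 300° (3.2); CN at 240° is gauche with Br at 180° (2.5); CN at 240° is gauche with NH2 at 300° (2.1). Total 13.0 kJ/mol.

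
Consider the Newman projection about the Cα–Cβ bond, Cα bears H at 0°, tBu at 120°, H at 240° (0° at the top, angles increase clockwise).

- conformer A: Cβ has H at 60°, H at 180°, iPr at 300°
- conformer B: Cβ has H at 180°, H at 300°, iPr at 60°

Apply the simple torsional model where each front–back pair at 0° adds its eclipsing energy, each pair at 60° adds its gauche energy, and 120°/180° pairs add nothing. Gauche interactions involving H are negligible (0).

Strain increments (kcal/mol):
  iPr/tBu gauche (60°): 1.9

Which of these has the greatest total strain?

A (staggered): no non-H gauche contacts → 0.0 kcal/mol.
B (staggered): tBu(120°)/iPr(60°) gauche 1.9 → 1.9 kcal/mol.
B has the highest total (1.9 kcal/mol).

B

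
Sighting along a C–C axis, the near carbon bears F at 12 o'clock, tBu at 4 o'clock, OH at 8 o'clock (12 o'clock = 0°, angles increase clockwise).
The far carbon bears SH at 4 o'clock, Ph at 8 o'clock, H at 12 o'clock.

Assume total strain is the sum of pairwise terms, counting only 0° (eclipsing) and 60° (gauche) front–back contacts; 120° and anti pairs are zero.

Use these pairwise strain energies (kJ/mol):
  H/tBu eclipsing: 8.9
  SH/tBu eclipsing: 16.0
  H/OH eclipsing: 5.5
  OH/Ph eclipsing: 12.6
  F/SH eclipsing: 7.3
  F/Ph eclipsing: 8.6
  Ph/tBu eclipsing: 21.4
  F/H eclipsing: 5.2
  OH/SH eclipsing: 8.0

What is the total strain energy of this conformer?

This conformer (eclipsed): F–H eclipsed, tBu–SH eclipsed, OH–Ph eclipsed; 5.2 + 16.0 + 12.6 = 33.8 kJ/mol.

33.8 kJ/mol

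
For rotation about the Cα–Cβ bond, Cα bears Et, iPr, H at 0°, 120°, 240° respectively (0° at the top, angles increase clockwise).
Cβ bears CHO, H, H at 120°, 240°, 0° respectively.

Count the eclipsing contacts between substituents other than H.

Non-H eclipsing pairs: iPr(120°)/CHO(120°) — 1 interaction.

1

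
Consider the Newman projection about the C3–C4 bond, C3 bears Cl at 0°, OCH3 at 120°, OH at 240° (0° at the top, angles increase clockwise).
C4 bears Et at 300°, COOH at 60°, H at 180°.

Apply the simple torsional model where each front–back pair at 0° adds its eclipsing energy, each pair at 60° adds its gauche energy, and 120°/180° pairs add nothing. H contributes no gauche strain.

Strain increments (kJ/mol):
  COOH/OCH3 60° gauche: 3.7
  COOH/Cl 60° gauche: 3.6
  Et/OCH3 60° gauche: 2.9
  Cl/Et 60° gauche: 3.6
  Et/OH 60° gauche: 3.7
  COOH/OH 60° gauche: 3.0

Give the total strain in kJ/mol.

This conformer (staggered): Cl–Et gauche, Cl–COOH gauche, OCH3–COOH gauche, OH–Et gauche; 3.6 + 3.6 + 3.7 + 3.7 = 14.6 kJ/mol.

14.6 kJ/mol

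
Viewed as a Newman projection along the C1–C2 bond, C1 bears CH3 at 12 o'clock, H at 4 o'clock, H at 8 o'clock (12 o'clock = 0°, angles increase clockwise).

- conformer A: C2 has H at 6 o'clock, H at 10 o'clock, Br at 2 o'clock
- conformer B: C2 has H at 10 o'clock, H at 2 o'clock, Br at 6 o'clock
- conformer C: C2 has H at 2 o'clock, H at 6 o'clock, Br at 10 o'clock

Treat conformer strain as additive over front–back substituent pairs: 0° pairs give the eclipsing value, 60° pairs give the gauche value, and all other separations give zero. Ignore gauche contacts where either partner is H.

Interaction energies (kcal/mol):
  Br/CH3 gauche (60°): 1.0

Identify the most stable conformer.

B

A (staggered): CH3–Br gauche; 1.0 = 1.0 kcal/mol.
B (staggered): no non-H gauche contacts → 0.0 kcal/mol.
C (staggered): CH3–Br gauche; 1.0 = 1.0 kcal/mol.
B has the lowest total (0.0 kcal/mol).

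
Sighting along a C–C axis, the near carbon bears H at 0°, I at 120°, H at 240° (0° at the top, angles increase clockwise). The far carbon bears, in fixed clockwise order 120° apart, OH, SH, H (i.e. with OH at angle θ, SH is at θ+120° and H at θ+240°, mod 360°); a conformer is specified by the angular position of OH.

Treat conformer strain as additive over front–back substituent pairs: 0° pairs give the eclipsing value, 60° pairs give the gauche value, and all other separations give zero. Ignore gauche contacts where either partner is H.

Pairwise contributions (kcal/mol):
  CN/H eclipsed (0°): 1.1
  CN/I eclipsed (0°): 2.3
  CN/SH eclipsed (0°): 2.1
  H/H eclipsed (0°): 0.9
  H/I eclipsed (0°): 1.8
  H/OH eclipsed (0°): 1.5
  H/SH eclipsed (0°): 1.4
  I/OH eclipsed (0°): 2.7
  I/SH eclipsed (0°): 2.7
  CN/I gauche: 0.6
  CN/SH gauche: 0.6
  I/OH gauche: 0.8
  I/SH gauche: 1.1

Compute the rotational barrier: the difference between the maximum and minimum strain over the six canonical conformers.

OH at 0° is eclipsed. H at 0° is eclipsed with OH at 0° (1.5); I at 120° is eclipsed with SH at 120° (2.7); H at 240° is eclipsed with H at 240° (0.9). Total 5.1 kcal/mol.
OH at 60° is staggered. I at 120° is gauche with OH at 60° (0.8); I at 120° is gauche with SH at 180° (1.1). Total 1.9 kcal/mol.
OH at 120° is eclipsed. H at 0° is eclipsed with H at 0° (0.9); I at 120° is eclipsed with OH at 120° (2.7); H at 240° is eclipsed with SH at 240° (1.4). Total 5.0 kcal/mol.
OH at 180° is staggered. I at 120° is gauche with OH at 180° (0.8). Total 0.8 kcal/mol.
OH at 240° is eclipsed. H at 0° is eclipsed with SH at 0° (1.4); I at 120° is eclipsed with H at 120° (1.8); H at 240° is eclipsed with OH at 240° (1.5). Total 4.7 kcal/mol.
OH at 300° is staggered. I at 120° is gauche with SH at 60° (1.1). Total 1.1 kcal/mol.
Max at 0° (5.1 kcal/mol), min at 180° (0.8 kcal/mol); barrier = 4.3 kcal/mol.

4.3 kcal/mol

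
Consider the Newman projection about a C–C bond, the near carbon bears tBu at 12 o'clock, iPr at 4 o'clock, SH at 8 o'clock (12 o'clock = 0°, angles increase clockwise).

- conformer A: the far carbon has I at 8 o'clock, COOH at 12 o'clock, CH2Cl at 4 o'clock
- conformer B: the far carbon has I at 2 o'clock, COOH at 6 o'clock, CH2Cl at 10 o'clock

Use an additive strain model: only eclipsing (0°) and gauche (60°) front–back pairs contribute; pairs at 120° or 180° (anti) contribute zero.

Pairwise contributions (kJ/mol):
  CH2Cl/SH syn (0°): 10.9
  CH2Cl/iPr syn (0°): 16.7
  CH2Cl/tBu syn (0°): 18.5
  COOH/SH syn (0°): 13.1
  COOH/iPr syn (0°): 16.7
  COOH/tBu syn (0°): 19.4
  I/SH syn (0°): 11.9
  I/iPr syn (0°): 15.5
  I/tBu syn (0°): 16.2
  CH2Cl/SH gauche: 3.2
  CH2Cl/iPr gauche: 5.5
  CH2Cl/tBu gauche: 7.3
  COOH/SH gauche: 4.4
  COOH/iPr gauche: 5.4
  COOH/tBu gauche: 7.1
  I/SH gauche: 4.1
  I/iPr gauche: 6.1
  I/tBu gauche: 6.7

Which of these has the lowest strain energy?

A (eclipsed): tBu(0°)/COOH(0°) eclipsed 19.4; iPr(120°)/CH2Cl(120°) eclipsed 16.7; SH(240°)/I(240°) eclipsed 11.9 → 48.0 kJ/mol.
B (staggered): tBu(0°)/I(60°) gauche 6.7; tBu(0°)/CH2Cl(300°) gauche 7.3; iPr(120°)/I(60°) gauche 6.1; iPr(120°)/COOH(180°) gauche 5.4; SH(240°)/COOH(180°) gauche 4.4; SH(240°)/CH2Cl(300°) gauche 3.2 → 33.1 kJ/mol.
B has the lowest total (33.1 kJ/mol).

B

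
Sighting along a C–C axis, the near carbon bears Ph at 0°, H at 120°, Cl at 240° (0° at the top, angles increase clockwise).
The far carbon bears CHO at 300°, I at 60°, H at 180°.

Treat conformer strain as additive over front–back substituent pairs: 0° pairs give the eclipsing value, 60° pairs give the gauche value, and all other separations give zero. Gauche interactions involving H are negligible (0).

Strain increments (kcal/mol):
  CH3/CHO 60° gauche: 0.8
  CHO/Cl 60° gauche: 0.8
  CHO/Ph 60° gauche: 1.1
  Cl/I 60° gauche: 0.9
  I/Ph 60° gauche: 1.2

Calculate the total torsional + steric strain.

3.1 kcal/mol

This conformer (staggered): Ph–CHO gauche, Ph–I gauche, Cl–CHO gauche; 1.1 + 1.2 + 0.8 = 3.1 kcal/mol.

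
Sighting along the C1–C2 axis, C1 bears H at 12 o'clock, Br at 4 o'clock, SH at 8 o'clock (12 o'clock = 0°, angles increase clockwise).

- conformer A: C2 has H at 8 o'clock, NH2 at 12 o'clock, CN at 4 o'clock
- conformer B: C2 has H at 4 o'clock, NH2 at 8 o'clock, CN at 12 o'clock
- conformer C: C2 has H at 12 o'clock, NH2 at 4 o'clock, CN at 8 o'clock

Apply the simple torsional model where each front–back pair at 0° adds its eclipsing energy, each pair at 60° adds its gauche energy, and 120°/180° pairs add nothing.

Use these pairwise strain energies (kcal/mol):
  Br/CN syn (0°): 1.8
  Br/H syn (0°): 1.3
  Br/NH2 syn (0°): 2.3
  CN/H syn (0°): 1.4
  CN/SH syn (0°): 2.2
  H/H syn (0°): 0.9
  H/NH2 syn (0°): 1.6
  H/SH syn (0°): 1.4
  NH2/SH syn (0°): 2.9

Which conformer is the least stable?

A is eclipsed. H at 0° is eclipsed with NH2 at 0° (1.6); Br at 120° is eclipsed with CN at 120° (1.8); SH at 240° is eclipsed with H at 240° (1.4). Total 4.8 kcal/mol.
B is eclipsed. H at 0° is eclipsed with CN at 0° (1.4); Br at 120° is eclipsed with H at 120° (1.3); SH at 240° is eclipsed with NH2 at 240° (2.9). Total 5.6 kcal/mol.
C is eclipsed. H at 0° is eclipsed with H at 0° (0.9); Br at 120° is eclipsed with NH2 at 120° (2.3); SH at 240° is eclipsed with CN at 240° (2.2). Total 5.4 kcal/mol.
B has the highest total (5.6 kcal/mol).

B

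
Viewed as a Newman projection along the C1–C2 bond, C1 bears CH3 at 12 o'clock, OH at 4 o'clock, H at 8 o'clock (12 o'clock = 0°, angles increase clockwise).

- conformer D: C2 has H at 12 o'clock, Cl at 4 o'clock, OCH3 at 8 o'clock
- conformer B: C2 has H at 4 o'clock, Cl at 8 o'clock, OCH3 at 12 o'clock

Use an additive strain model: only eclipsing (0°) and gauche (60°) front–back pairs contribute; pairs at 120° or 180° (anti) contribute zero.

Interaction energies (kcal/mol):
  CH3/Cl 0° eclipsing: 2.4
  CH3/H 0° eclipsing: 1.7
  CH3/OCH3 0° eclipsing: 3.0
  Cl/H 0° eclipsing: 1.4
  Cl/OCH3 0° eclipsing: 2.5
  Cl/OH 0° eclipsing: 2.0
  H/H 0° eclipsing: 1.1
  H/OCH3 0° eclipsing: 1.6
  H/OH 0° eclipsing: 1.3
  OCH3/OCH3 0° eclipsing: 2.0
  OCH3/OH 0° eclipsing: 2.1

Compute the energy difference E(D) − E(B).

D (eclipsed): CH3–H eclipsed, OH–Cl eclipsed, H–OCH3 eclipsed; 1.7 + 2.0 + 1.6 = 5.3 kcal/mol.
B (eclipsed): CH3–OCH3 eclipsed, OH–H eclipsed, H–Cl eclipsed; 3.0 + 1.3 + 1.4 = 5.7 kcal/mol.
E(D) − E(B) = 5.3 − 5.7 = -0.4 kcal/mol.

-0.4 kcal/mol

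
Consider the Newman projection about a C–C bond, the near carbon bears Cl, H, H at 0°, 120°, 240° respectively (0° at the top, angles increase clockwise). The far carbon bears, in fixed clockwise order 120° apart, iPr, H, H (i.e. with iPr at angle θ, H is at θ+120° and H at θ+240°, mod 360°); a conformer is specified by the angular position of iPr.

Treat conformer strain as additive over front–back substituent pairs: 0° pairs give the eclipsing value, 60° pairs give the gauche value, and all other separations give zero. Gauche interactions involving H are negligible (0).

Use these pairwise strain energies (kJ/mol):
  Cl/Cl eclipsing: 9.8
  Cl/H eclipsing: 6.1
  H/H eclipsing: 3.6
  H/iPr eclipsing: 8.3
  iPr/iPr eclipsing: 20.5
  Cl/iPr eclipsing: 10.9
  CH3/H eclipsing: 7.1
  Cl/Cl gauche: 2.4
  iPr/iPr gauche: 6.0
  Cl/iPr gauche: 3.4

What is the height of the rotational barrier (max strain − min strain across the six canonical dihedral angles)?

iPr at 0° (eclipsed): Cl(0°)/iPr(0°) eclipsed 10.9; H(120°)/H(120°) eclipsed 3.6; H(240°)/H(240°) eclipsed 3.6 → 18.1 kJ/mol.
iPr at 60° (staggered): Cl(0°)/iPr(60°) gauche 3.4 → 3.4 kJ/mol.
iPr at 120° (eclipsed): Cl(0°)/H(0°) eclipsed 6.1; H(120°)/iPr(120°) eclipsed 8.3; H(240°)/H(240°) eclipsed 3.6 → 18.0 kJ/mol.
iPr at 180° (staggered): no non-H gauche contacts → 0.0 kJ/mol.
iPr at 240° (eclipsed): Cl(0°)/H(0°) eclipsed 6.1; H(120°)/H(120°) eclipsed 3.6; H(240°)/iPr(240°) eclipsed 8.3 → 18.0 kJ/mol.
iPr at 300° (staggered): Cl(0°)/iPr(300°) gauche 3.4 → 3.4 kJ/mol.
Max at 0° (18.1 kJ/mol), min at 180° (0.0 kJ/mol); barrier = 18.1 kJ/mol.

18.1 kJ/mol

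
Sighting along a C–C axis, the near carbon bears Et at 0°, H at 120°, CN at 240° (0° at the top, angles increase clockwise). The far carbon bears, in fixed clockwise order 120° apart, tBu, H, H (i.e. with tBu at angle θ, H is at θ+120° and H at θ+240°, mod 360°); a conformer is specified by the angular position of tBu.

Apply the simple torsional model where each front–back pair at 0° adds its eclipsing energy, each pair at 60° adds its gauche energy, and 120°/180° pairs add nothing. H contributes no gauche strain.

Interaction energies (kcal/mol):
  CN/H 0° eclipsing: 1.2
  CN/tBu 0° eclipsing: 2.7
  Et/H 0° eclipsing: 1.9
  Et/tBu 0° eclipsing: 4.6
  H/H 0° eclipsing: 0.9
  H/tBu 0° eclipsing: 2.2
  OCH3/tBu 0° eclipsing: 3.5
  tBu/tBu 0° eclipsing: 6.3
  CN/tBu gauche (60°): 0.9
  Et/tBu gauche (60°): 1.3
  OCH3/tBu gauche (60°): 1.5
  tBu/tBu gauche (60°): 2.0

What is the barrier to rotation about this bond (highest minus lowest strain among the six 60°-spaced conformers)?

5.8 kcal/mol

tBu at 0° is eclipsed. Et at 0° is eclipsed with tBu at 0° (4.6); H at 120° is eclipsed with H at 120° (0.9); CN at 240° is eclipsed with H at 240° (1.2). Total 6.7 kcal/mol.
tBu at 60° is staggered. Et at 0° is gauche with tBu at 60° (1.3). Total 1.3 kcal/mol.
tBu at 120° is eclipsed. Et at 0° is eclipsed with H at 0° (1.9); H at 120° is eclipsed with tBu at 120° (2.2); CN at 240° is eclipsed with H at 240° (1.2). Total 5.3 kcal/mol.
tBu at 180° is staggered. CN at 240° is gauche with tBu at 180° (0.9). Total 0.9 kcal/mol.
tBu at 240° is eclipsed. Et at 0° is eclipsed with H at 0° (1.9); H at 120° is eclipsed with H at 120° (0.9); CN at 240° is eclipsed with tBu at 240° (2.7). Total 5.5 kcal/mol.
tBu at 300° is staggered. Et at 0° is gauche with tBu at 300° (1.3); CN at 240° is gauche with tBu at 300° (0.9). Total 2.2 kcal/mol.
Max at 0° (6.7 kcal/mol), min at 180° (0.9 kcal/mol); barrier = 5.8 kcal/mol.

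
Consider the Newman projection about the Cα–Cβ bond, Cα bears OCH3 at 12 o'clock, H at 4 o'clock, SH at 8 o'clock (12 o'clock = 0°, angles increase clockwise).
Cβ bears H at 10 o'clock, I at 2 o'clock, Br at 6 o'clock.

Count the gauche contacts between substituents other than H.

Non-H gauche pairs: OCH3(0°)/I(60°); SH(240°)/Br(180°) — 2 interactions.

2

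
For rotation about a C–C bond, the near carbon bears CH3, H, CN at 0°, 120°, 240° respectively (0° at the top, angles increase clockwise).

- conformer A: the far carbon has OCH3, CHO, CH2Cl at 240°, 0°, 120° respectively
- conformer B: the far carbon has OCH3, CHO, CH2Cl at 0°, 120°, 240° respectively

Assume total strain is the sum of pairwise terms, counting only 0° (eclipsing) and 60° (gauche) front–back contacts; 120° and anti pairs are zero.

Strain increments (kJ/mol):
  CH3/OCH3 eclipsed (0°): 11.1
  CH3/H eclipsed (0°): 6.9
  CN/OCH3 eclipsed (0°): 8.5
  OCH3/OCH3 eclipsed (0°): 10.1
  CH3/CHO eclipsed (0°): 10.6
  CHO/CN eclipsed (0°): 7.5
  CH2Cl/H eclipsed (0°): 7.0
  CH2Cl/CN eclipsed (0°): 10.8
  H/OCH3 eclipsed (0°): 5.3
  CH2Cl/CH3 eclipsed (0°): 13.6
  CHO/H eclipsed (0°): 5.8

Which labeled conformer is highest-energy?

B

A (eclipsed): CH3(0°)/CHO(0°) eclipsed 10.6; H(120°)/CH2Cl(120°) eclipsed 7.0; CN(240°)/OCH3(240°) eclipsed 8.5 → 26.1 kJ/mol.
B (eclipsed): CH3(0°)/OCH3(0°) eclipsed 11.1; H(120°)/CHO(120°) eclipsed 5.8; CN(240°)/CH2Cl(240°) eclipsed 10.8 → 27.7 kJ/mol.
B has the highest total (27.7 kJ/mol).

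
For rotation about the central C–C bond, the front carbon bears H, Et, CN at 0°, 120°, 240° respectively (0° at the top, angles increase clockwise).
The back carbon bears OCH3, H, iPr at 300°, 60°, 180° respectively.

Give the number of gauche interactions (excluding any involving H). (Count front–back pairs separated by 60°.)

Non-H gauche pairs: Et(120°)/iPr(180°); CN(240°)/OCH3(300°); CN(240°)/iPr(180°) — 3 interactions.

3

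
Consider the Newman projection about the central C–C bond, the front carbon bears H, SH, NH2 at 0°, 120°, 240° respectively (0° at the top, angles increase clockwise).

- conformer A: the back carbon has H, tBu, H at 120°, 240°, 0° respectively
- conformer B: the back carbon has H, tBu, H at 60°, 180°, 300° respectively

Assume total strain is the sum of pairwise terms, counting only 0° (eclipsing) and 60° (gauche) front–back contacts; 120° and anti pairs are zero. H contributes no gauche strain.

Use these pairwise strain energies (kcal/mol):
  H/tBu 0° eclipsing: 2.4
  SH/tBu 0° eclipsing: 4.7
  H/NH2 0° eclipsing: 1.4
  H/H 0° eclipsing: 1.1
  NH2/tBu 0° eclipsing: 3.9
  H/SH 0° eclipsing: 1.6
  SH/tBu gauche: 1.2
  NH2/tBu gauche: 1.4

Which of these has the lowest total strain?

B

A (eclipsed): H(0°)/H(0°) eclipsed 1.1; SH(120°)/H(120°) eclipsed 1.6; NH2(240°)/tBu(240°) eclipsed 3.9 → 6.6 kcal/mol.
B (staggered): SH(120°)/tBu(180°) gauche 1.2; NH2(240°)/tBu(180°) gauche 1.4 → 2.6 kcal/mol.
B has the lowest total (2.6 kcal/mol).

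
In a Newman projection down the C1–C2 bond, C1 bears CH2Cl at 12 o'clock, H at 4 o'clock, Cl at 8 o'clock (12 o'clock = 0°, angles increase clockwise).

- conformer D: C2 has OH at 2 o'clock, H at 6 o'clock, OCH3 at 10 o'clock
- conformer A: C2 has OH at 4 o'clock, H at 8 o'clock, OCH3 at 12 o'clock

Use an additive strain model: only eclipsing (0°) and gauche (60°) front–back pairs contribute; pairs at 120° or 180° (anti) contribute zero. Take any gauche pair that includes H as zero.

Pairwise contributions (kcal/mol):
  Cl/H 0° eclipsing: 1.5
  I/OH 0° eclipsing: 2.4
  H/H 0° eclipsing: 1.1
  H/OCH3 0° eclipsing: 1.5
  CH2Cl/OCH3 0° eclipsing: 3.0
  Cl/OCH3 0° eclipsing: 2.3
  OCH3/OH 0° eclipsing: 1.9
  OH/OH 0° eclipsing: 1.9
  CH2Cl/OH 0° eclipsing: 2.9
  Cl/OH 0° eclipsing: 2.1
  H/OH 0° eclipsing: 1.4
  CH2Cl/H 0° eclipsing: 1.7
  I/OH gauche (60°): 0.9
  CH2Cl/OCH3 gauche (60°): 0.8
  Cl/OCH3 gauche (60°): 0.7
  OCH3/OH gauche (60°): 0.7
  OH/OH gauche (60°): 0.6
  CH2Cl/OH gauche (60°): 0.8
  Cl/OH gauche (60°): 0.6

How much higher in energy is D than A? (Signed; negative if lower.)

-3.6 kcal/mol

D (staggered): CH2Cl–OH gauche, CH2Cl–OCH3 gauche, Cl–OCH3 gauche; 0.8 + 0.8 + 0.7 = 2.3 kcal/mol.
A (eclipsed): CH2Cl–OCH3 eclipsed, H–OH eclipsed, Cl–H eclipsed; 3.0 + 1.4 + 1.5 = 5.9 kcal/mol.
E(D) − E(A) = 2.3 − 5.9 = -3.6 kcal/mol.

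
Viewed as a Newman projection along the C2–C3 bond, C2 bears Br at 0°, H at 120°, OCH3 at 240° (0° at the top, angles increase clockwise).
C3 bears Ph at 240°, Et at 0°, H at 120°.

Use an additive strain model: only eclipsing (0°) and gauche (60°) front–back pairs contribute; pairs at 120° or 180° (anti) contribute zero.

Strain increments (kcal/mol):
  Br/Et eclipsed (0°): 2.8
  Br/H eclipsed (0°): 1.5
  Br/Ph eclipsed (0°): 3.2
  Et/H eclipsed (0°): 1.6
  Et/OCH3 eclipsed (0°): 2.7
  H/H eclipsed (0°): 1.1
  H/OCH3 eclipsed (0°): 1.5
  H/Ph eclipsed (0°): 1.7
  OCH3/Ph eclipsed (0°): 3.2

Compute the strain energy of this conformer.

7.1 kcal/mol

This conformer (eclipsed): Br–Et eclipsed, H–H eclipsed, OCH3–Ph eclipsed; 2.8 + 1.1 + 3.2 = 7.1 kcal/mol.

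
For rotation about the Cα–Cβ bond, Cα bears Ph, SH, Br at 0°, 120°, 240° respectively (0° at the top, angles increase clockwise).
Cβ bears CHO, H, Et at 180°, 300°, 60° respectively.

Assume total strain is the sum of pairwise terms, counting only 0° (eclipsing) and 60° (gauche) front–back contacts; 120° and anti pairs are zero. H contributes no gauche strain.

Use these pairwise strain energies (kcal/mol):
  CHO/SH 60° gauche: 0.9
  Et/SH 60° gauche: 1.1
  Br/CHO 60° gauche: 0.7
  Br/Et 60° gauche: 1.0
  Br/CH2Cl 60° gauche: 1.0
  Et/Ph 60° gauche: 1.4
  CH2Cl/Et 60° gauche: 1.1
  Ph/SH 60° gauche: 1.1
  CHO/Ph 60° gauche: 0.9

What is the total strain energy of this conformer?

4.1 kcal/mol

This conformer is staggered. Ph at 0° is gauche with Et at 60° (1.4); SH at 120° is gauche with CHO at 180° (0.9); SH at 120° is gauche with Et at 60° (1.1); Br at 240° is gauche with CHO at 180° (0.7). Total 4.1 kcal/mol.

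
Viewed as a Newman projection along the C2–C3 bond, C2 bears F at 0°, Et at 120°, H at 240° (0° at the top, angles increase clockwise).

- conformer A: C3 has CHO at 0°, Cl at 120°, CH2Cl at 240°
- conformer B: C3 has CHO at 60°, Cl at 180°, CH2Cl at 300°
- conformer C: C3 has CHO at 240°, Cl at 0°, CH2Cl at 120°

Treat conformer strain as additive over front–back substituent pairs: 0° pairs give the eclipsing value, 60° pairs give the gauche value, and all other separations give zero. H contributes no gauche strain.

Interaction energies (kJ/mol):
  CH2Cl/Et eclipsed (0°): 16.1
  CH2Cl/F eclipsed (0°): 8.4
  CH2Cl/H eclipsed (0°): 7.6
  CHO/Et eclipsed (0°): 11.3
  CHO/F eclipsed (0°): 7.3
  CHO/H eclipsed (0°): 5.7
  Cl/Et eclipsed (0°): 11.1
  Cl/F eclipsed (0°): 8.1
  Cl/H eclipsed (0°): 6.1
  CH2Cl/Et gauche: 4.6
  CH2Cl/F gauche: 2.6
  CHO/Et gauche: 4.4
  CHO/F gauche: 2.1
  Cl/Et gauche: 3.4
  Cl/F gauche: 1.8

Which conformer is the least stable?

A (eclipsed): F–CHO eclipsed, Et–Cl eclipsed, H–CH2Cl eclipsed; 7.3 + 11.1 + 7.6 = 26.0 kJ/mol.
B (staggered): F–CHO gauche, F–CH2Cl gauche, Et–CHO gauche, Et–Cl gauche; 2.1 + 2.6 + 4.4 + 3.4 = 12.5 kJ/mol.
C (eclipsed): F–Cl eclipsed, Et–CH2Cl eclipsed, H–CHO eclipsed; 8.1 + 16.1 + 5.7 = 29.9 kJ/mol.
C has the highest total (29.9 kJ/mol).

C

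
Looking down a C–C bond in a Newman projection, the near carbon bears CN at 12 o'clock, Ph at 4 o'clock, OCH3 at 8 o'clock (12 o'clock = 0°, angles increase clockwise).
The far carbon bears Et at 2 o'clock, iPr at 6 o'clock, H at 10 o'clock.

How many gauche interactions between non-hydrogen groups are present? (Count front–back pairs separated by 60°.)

4

Non-H gauche pairs: CN(0°)/Et(60°); Ph(120°)/Et(60°); Ph(120°)/iPr(180°); OCH3(240°)/iPr(180°) — 4 interactions.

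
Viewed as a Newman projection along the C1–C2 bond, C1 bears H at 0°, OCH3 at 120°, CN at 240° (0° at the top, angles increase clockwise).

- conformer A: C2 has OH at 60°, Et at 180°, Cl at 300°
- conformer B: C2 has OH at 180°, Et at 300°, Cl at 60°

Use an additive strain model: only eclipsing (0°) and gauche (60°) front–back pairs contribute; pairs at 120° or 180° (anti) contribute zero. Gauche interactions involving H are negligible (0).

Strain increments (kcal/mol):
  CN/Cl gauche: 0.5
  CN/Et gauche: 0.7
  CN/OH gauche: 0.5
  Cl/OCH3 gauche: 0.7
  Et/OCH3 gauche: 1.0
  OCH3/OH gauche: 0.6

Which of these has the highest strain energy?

A (staggered): OCH3(120°)/OH(60°) gauche 0.6; OCH3(120°)/Et(180°) gauche 1.0; CN(240°)/Et(180°) gauche 0.7; CN(240°)/Cl(300°) gauche 0.5 → 2.8 kcal/mol.
B (staggered): OCH3(120°)/OH(180°) gauche 0.6; OCH3(120°)/Cl(60°) gauche 0.7; CN(240°)/OH(180°) gauche 0.5; CN(240°)/Et(300°) gauche 0.7 → 2.5 kcal/mol.
A has the highest total (2.8 kcal/mol).

A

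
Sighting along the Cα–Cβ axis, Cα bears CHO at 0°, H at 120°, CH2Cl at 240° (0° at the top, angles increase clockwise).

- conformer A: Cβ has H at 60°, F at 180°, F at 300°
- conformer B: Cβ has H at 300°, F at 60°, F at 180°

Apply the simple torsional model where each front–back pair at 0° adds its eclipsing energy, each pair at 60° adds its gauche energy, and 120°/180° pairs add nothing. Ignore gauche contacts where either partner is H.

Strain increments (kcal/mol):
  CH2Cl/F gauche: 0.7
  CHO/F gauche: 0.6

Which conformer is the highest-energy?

A (staggered): CHO(0°)/F(300°) gauche 0.6; CH2Cl(240°)/F(180°) gauche 0.7; CH2Cl(240°)/F(300°) gauche 0.7 → 2.0 kcal/mol.
B (staggered): CHO(0°)/F(60°) gauche 0.6; CH2Cl(240°)/F(180°) gauche 0.7 → 1.3 kcal/mol.
A has the highest total (2.0 kcal/mol).

A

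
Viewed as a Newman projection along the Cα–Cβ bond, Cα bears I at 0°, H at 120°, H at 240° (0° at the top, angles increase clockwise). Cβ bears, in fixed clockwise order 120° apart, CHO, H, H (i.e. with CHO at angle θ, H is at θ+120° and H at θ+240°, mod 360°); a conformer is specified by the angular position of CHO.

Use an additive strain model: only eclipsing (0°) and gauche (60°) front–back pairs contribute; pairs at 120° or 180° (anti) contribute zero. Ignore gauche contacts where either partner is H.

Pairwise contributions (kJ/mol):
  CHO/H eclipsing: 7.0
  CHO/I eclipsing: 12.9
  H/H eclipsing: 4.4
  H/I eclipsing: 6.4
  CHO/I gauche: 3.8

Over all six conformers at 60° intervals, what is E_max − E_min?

CHO at 0° is eclipsed. I at 0° is eclipsed with CHO at 0° (12.9); H at 120° is eclipsed with H at 120° (4.4); H at 240° is eclipsed with H at 240° (4.4). Total 21.7 kJ/mol.
CHO at 60° is staggered. I at 0° is gauche with CHO at 60° (3.8). Total 3.8 kJ/mol.
CHO at 120° is eclipsed. I at 0° is eclipsed with H at 0° (6.4); H at 120° is eclipsed with CHO at 120° (7.0); H at 240° is eclipsed with H at 240° (4.4). Total 17.8 kJ/mol.
CHO at 180° (staggered): no non-H gauche contacts → 0.0 kJ/mol.
CHO at 240° is eclipsed. I at 0° is eclipsed with H at 0° (6.4); H at 120° is eclipsed with H at 120° (4.4); H at 240° is eclipsed with CHO at 240° (7.0). Total 17.8 kJ/mol.
CHO at 300° is staggered. I at 0° is gauche with CHO at 300° (3.8). Total 3.8 kJ/mol.
Max at 0° (21.7 kJ/mol), min at 180° (0.0 kJ/mol); barrier = 21.7 kJ/mol.

21.7 kJ/mol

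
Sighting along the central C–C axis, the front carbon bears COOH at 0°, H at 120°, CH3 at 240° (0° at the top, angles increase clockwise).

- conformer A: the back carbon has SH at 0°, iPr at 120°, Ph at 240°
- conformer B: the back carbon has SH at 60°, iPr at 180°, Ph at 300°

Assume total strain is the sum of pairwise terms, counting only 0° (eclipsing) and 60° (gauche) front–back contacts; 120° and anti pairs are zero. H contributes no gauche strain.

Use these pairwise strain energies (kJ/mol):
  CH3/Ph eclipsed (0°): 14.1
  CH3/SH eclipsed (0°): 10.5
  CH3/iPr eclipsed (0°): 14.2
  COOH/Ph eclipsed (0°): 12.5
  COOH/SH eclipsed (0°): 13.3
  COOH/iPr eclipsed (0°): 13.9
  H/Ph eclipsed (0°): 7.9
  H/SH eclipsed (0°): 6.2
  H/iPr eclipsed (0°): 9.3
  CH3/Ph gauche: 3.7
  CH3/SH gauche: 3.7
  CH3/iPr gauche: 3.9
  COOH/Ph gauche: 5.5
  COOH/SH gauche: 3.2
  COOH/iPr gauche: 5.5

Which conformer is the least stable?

A

A (eclipsed): COOH–SH eclipsed, H–iPr eclipsed, CH3–Ph eclipsed; 13.3 + 9.3 + 14.1 = 36.7 kJ/mol.
B (staggered): COOH–SH gauche, COOH–Ph gauche, CH3–iPr gauche, CH3–Ph gauche; 3.2 + 5.5 + 3.9 + 3.7 = 16.3 kJ/mol.
A has the highest total (36.7 kJ/mol).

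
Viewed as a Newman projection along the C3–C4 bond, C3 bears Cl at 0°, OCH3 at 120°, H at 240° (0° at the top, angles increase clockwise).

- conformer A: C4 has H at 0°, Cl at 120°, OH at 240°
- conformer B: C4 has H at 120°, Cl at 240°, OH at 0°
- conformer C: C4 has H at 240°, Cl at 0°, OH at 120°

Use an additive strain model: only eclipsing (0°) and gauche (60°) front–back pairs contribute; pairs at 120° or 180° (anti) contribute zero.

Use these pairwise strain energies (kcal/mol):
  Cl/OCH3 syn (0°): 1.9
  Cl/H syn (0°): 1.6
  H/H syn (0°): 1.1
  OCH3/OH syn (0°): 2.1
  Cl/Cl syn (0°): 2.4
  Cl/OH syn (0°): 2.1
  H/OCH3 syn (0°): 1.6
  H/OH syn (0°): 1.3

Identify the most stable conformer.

A

A (eclipsed): Cl(0°)/H(0°) eclipsed 1.6; OCH3(120°)/Cl(120°) eclipsed 1.9; H(240°)/OH(240°) eclipsed 1.3 → 4.8 kcal/mol.
B (eclipsed): Cl(0°)/OH(0°) eclipsed 2.1; OCH3(120°)/H(120°) eclipsed 1.6; H(240°)/Cl(240°) eclipsed 1.6 → 5.3 kcal/mol.
C (eclipsed): Cl(0°)/Cl(0°) eclipsed 2.4; OCH3(120°)/OH(120°) eclipsed 2.1; H(240°)/H(240°) eclipsed 1.1 → 5.6 kcal/mol.
A has the lowest total (4.8 kcal/mol).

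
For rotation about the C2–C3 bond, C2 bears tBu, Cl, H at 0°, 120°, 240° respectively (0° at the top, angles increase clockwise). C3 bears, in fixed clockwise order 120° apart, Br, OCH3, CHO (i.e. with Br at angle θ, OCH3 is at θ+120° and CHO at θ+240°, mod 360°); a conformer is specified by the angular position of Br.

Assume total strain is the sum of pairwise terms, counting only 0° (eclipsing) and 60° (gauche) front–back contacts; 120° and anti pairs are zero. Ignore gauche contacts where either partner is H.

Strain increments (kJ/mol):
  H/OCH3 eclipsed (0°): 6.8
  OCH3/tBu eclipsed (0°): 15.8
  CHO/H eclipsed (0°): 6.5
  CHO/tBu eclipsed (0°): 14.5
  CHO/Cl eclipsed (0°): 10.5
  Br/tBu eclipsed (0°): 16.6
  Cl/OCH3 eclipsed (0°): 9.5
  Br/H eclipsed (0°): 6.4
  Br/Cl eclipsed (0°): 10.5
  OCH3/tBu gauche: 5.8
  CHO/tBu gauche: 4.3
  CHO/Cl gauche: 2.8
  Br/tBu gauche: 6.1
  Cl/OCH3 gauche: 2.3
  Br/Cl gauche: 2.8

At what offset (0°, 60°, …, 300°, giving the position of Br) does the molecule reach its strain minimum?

Br at 0° (eclipsed): tBu–Br eclipsed, Cl–OCH3 eclipsed, H–CHO eclipsed; 16.6 + 9.5 + 6.5 = 32.6 kJ/mol.
Br at 60° (staggered): tBu–Br gauche, tBu–CHO gauche, Cl–Br gauche, Cl–OCH3 gauche; 6.1 + 4.3 + 2.8 + 2.3 = 15.5 kJ/mol.
Br at 120° (eclipsed): tBu–CHO eclipsed, Cl–Br eclipsed, H–OCH3 eclipsed; 14.5 + 10.5 + 6.8 = 31.8 kJ/mol.
Br at 180° (staggered): tBu–OCH3 gauche, tBu–CHO gauche, Cl–Br gauche, Cl–CHO gauche; 5.8 + 4.3 + 2.8 + 2.8 = 15.7 kJ/mol.
Br at 240° (eclipsed): tBu–OCH3 eclipsed, Cl–CHO eclipsed, H–Br eclipsed; 15.8 + 10.5 + 6.4 = 32.7 kJ/mol.
Br at 300° (staggered): tBu–Br gauche, tBu–OCH3 gauche, Cl–OCH3 gauche, Cl–CHO gauche; 6.1 + 5.8 + 2.3 + 2.8 = 17.0 kJ/mol.
The minimum (15.5 kJ/mol) occurs with Br at 60°.

60°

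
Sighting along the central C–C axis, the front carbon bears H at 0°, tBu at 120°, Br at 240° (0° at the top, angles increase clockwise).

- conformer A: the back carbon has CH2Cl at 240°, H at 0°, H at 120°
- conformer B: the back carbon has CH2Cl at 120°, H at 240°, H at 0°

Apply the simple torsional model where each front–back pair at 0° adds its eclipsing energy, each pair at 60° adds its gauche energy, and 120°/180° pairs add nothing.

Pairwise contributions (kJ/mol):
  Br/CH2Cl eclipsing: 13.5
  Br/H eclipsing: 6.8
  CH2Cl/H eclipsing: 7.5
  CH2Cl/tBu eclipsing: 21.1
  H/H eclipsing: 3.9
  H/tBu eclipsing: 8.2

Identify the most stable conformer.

A is eclipsed. H at 0° is eclipsed with H at 0° (3.9); tBu at 120° is eclipsed with H at 120° (8.2); Br at 240° is eclipsed with CH2Cl at 240° (13.5). Total 25.6 kJ/mol.
B is eclipsed. H at 0° is eclipsed with H at 0° (3.9); tBu at 120° is eclipsed with CH2Cl at 120° (21.1); Br at 240° is eclipsed with H at 240° (6.8). Total 31.8 kJ/mol.
A has the lowest total (25.6 kJ/mol).

A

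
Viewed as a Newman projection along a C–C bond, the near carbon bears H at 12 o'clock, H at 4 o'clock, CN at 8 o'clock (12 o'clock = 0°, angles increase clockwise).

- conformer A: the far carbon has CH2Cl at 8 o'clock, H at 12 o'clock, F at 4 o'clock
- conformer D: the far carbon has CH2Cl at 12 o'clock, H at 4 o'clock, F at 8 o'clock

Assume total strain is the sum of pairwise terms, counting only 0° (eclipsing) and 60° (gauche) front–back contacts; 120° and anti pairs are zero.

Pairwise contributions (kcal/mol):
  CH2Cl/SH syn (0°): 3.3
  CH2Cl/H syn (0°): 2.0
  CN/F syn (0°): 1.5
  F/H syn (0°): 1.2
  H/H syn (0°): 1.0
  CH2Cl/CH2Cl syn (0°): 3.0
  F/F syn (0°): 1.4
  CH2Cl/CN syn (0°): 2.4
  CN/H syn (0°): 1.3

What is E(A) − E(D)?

+0.1 kcal/mol

A (eclipsed): H(0°)/H(0°) eclipsed 1.0; H(120°)/F(120°) eclipsed 1.2; CN(240°)/CH2Cl(240°) eclipsed 2.4 → 4.6 kcal/mol.
D (eclipsed): H(0°)/CH2Cl(0°) eclipsed 2.0; H(120°)/H(120°) eclipsed 1.0; CN(240°)/F(240°) eclipsed 1.5 → 4.5 kcal/mol.
E(A) − E(D) = 4.6 − 4.5 = +0.1 kcal/mol.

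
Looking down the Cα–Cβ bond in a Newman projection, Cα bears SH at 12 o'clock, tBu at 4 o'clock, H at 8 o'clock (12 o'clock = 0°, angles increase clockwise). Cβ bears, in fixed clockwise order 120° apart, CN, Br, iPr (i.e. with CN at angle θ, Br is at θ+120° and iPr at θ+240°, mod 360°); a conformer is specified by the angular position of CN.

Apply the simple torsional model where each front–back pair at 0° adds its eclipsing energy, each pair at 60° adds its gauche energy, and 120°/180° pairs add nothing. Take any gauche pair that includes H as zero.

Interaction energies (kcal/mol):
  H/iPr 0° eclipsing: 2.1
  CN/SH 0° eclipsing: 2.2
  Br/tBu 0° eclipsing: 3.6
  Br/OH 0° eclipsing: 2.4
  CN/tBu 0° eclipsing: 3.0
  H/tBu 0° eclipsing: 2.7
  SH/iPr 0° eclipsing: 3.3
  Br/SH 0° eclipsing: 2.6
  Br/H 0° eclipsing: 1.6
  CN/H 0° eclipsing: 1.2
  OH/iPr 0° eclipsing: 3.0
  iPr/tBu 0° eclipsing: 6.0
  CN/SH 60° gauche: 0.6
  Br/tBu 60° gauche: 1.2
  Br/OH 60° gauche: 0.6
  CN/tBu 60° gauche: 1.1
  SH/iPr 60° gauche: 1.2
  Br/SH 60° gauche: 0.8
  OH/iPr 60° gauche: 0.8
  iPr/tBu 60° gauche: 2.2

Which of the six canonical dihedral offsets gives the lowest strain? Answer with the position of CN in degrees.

CN at 0° is eclipsed. SH at 0° is eclipsed with CN at 0° (2.2); tBu at 120° is eclipsed with Br at 120° (3.6); H at 240° is eclipsed with iPr at 240° (2.1). Total 7.9 kcal/mol.
CN at 60° is staggered. SH at 0° is gauche with CN at 60° (0.6); SH at 0° is gauche with iPr at 300° (1.2); tBu at 120° is gauche with CN at 60° (1.1); tBu at 120° is gauche with Br at 180° (1.2). Total 4.1 kcal/mol.
CN at 120° is eclipsed. SH at 0° is eclipsed with iPr at 0° (3.3); tBu at 120° is eclipsed with CN at 120° (3.0); H at 240° is eclipsed with Br at 240° (1.6). Total 7.9 kcal/mol.
CN at 180° is staggered. SH at 0° is gauche with Br at 300° (0.8); SH at 0° is gauche with iPr at 60° (1.2); tBu at 120° is gauche with CN at 180° (1.1); tBu at 120° is gauche with iPr at 60° (2.2). Total 5.3 kcal/mol.
CN at 240° is eclipsed. SH at 0° is eclipsed with Br at 0° (2.6); tBu at 120° is eclipsed with iPr at 120° (6.0); H at 240° is eclipsed with CN at 240° (1.2). Total 9.8 kcal/mol.
CN at 300° is staggered. SH at 0° is gauche with CN at 300° (0.6); SH at 0° is gauche with Br at 60° (0.8); tBu at 120° is gauche with Br at 60° (1.2); tBu at 120° is gauche with iPr at 180° (2.2). Total 4.8 kcal/mol.
The minimum (4.1 kcal/mol) occurs with CN at 60°.

60°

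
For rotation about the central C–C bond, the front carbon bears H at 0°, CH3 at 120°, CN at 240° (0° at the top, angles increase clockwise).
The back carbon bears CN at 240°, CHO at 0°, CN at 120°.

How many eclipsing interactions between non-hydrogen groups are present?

Non-H eclipsing pairs: CH3(120°)/CN(120°); CN(240°)/CN(240°) — 2 interactions.

2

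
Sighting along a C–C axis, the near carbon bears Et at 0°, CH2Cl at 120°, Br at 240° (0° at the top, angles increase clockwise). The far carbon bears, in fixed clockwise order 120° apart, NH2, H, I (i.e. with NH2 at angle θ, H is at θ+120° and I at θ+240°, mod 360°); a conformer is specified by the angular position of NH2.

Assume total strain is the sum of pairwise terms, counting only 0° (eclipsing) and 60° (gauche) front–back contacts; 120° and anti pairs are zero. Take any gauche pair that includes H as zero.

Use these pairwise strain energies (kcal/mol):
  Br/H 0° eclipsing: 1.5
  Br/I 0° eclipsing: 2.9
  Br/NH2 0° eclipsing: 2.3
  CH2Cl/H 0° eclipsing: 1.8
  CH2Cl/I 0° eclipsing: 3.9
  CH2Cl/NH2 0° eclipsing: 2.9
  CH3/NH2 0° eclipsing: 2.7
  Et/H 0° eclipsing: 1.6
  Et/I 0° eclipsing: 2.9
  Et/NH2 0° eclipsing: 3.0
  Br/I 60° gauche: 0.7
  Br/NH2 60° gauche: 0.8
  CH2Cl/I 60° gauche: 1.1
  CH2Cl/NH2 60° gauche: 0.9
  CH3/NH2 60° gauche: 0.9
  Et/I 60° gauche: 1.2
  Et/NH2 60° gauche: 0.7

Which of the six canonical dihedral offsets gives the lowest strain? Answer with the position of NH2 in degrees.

NH2 at 0° (eclipsed): Et–NH2 eclipsed, CH2Cl–H eclipsed, Br–I eclipsed; 3.0 + 1.8 + 2.9 = 7.7 kcal/mol.
NH2 at 60° (staggered): Et–NH2 gauche, Et–I gauche, CH2Cl–NH2 gauche, Br–I gauche; 0.7 + 1.2 + 0.9 + 0.7 = 3.5 kcal/mol.
NH2 at 120° (eclipsed): Et–I eclipsed, CH2Cl–NH2 eclipsed, Br–H eclipsed; 2.9 + 2.9 + 1.5 = 7.3 kcal/mol.
NH2 at 180° (staggered): Et–I gauche, CH2Cl–NH2 gauche, CH2Cl–I gauche, Br–NH2 gauche; 1.2 + 0.9 + 1.1 + 0.8 = 4.0 kcal/mol.
NH2 at 240° (eclipsed): Et–H eclipsed, CH2Cl–I eclipsed, Br–NH2 eclipsed; 1.6 + 3.9 + 2.3 = 7.8 kcal/mol.
NH2 at 300° (staggered): Et–NH2 gauche, CH2Cl–I gauche, Br–NH2 gauche, Br–I gauche; 0.7 + 1.1 + 0.8 + 0.7 = 3.3 kcal/mol.
The minimum (3.3 kcal/mol) occurs with NH2 at 300°.

300°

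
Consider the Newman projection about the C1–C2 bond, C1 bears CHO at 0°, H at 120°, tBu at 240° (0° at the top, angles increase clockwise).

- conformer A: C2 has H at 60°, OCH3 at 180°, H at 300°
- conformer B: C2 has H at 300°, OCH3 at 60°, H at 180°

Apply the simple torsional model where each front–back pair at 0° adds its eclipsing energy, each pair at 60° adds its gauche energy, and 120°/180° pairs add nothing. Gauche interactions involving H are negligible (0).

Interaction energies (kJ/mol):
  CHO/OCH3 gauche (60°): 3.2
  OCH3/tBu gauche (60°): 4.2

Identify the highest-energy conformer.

A

A (staggered): tBu(240°)/OCH3(180°) gauche 4.2 → 4.2 kJ/mol.
B (staggered): CHO(0°)/OCH3(60°) gauche 3.2 → 3.2 kJ/mol.
A has the highest total (4.2 kJ/mol).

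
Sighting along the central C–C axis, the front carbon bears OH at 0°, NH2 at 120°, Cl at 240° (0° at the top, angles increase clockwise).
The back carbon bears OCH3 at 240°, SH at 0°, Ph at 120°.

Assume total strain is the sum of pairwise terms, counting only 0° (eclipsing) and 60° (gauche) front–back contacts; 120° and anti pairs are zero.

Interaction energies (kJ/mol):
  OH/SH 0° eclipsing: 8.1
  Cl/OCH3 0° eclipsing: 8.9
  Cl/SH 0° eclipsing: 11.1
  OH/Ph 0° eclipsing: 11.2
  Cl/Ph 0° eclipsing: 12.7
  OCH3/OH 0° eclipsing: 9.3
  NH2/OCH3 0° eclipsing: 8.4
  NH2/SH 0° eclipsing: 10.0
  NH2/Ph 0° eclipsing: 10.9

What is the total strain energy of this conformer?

This conformer is eclipsed. OH at 0° is eclipsed with SH at 0° (8.1); NH2 at 120° is eclipsed with Ph at 120° (10.9); Cl at 240° is eclipsed with OCH3 at 240° (8.9). Total 27.9 kJ/mol.

27.9 kJ/mol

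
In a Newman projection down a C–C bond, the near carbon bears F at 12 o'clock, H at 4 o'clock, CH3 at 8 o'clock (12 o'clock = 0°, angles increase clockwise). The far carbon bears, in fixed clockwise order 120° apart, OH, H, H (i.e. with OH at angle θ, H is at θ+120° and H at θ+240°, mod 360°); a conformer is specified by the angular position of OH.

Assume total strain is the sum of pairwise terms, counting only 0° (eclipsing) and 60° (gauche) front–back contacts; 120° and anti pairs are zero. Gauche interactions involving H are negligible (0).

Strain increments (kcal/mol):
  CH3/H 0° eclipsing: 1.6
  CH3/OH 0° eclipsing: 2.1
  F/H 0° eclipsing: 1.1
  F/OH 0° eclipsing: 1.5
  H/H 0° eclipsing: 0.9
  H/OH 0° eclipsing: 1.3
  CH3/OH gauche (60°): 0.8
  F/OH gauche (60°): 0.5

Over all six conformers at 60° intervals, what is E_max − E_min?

3.6 kcal/mol

OH at 0° is eclipsed. F at 0° is eclipsed with OH at 0° (1.5); H at 120° is eclipsed with H at 120° (0.9); CH3 at 240° is eclipsed with H at 240° (1.6). Total 4.0 kcal/mol.
OH at 60° is staggered. F at 0° is gauche with OH at 60° (0.5). Total 0.5 kcal/mol.
OH at 120° is eclipsed. F at 0° is eclipsed with H at 0° (1.1); H at 120° is eclipsed with OH at 120° (1.3); CH3 at 240° is eclipsed with H at 240° (1.6). Total 4.0 kcal/mol.
OH at 180° is staggered. CH3 at 240° is gauche with OH at 180° (0.8). Total 0.8 kcal/mol.
OH at 240° is eclipsed. F at 0° is eclipsed with H at 0° (1.1); H at 120° is eclipsed with H at 120° (0.9); CH3 at 240° is eclipsed with OH at 240° (2.1). Total 4.1 kcal/mol.
OH at 300° is staggered. F at 0° is gauche with OH at 300° (0.5); CH3 at 240° is gauche with OH at 300° (0.8). Total 1.3 kcal/mol.
Max at 240° (4.1 kcal/mol), min at 60° (0.5 kcal/mol); barrier = 3.6 kcal/mol.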